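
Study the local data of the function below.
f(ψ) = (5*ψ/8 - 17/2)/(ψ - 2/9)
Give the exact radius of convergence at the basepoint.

The radius of convergence is 2/9.

Denominator factor (ψ - 2/9): pole of order 1 at 2/9, modulus 2/9.
The radius of convergence is the smallest modulus among the singular points: 2/9.


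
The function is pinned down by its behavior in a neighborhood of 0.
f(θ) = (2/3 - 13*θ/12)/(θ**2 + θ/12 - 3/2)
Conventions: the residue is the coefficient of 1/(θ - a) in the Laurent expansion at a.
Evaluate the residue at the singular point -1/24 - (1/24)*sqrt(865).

The factor θ**2 + θ/12 - 3/2 splits as (θ - a)(θ - a') with a = -1/24 - (1/24)*sqrt(865), a' = -1/24 + (1/24)*sqrt(865). At the order-1 pole a set g(θ) = (θ - a)*f(θ) = [2/3 - 13*θ/12] / (θ - a').
Simple pole: residue = g(a) at a = -1/24 - (1/24)*sqrt(865), which is -13/24 - (41/4152)*sqrt(865).

The residue is -13/24 - (41/4152)*sqrt(865).


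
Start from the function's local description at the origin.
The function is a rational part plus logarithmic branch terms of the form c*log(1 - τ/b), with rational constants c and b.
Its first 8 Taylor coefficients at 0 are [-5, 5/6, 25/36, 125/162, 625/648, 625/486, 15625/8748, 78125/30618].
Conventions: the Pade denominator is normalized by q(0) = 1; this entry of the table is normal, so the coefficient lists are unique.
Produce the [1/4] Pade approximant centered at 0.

The Pade approximant has numerator coefficients [-5, 22720/3219]; denominator coefficients [1, -8015/6438, -1325/19314, -20875/695304, -2125/154512].

Taylor coefficients needed (read off): a_0 = -5, a_1 = 5/6, a_2 = 25/36, a_3 = 125/162, a_4 = 625/648, a_5 = 625/486.
Write the denominator as Q(τ) = 1 + q1*τ + q2*τ^2 + q3*τ^3 + q4*τ^4. Requiring Q*f - P = O(τ^6) with deg P <= 1 kills the coefficients of τ^2..τ^5 in Q*f:
  τ^2: a_2 + q1*a_1 + q2*a_0 = 0, i.e. 25/36 + (5/6)*q1 + (-5)*q2 = 0.
  τ^3: a_3 + q1*a_2 + q2*a_1 + q3*a_0 = 0, i.e. 125/162 + (25/36)*q1 + (5/6)*q2 + (-5)*q3 = 0.
  τ^4: a_4 + q1*a_3 + q2*a_2 + q3*a_1 + q4*a_0 = 0, i.e. 625/648 + (125/162)*q1 + (25/36)*q2 + (5/6)*q3 + (-5)*q4 = 0.
  τ^5: a_5 + q1*a_4 + q2*a_3 + q3*a_2 + q4*a_1 = 0, i.e. 625/486 + (625/648)*q1 + (125/162)*q2 + (25/36)*q3 + (5/6)*q4 = 0.
Solving this linear system: q1 = -8015/6438, q2 = -1325/19314, q3 = -20875/695304, q4 = -2125/154512.
The numerator is Q*f truncated at degree 1: P0 = a_0 = -5; P1 = a_1 + q1*a_0 = 22720/3219.


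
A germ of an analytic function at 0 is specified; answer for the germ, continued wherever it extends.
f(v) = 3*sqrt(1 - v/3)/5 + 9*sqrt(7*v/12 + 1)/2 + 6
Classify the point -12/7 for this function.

The term (9/2)*sqrt(1 - v/(-12/7)) has argument 1 - -12/7/(-12/7) = 0 at -12/7: a square-root (algebraic, two-sheeted) branch point; the remaining terms are analytic or single-valued there.

The point is an algebraic (square-root) branch point.


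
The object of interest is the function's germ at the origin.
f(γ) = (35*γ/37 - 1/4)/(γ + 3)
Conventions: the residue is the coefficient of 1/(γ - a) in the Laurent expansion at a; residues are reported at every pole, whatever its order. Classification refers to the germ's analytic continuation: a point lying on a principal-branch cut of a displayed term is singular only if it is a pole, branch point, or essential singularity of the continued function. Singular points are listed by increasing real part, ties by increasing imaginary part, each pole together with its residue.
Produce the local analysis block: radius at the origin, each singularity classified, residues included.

Radius of convergence at 0: 3.
At -3: a pole of order 1; residue -457/148.

Denominator factor (γ + 3): pole of order 1 at -3, modulus 3.
The radius of convergence is the smallest modulus among the singular points: 3.
At the order-1 pole -3 set g(γ) = (γ - (-3))*f(γ) = 35*γ/37 - 1/4.
Simple pole: residue = g(a) at a = -3, which is -457/148.


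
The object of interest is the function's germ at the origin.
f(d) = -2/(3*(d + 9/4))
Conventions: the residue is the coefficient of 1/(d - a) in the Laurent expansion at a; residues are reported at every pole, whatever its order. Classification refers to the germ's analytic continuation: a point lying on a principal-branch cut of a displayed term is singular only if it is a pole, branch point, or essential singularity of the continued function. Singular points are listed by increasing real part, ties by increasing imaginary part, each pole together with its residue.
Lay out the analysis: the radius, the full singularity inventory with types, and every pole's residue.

Radius of convergence at 0: 9/4.
At -9/4: a pole of order 1; residue -2/3.

Denominator factor (d + 9/4): pole of order 1 at -9/4, modulus 9/4.
The radius of convergence is the smallest modulus among the singular points: 9/4.
At the order-1 pole -9/4 set g(d) = (d - (-9/4))*f(d) = -2/3.
Simple pole: residue = g(a) at a = -9/4, which is -2/3.


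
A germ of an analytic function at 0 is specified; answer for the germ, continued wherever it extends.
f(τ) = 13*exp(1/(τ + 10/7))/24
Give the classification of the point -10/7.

The exponent 1/(τ - (-10/7)) has a pole at -10/7, so exp(1/(τ - (-10/7))) takes every nonzero value near it: an essential singularity (not a pole of any order).

The point is an essential singularity.


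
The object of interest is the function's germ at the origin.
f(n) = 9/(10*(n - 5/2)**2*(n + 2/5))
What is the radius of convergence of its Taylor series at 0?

Denominator factor (n + 2/5): pole of order 1 at -2/5, modulus 2/5.
Denominator factor (n - 5/2)^2: pole of order 2 at 5/2, modulus 5/2.
The radius of convergence is the smallest modulus among the singular points: 2/5.

The radius of convergence is 2/5.


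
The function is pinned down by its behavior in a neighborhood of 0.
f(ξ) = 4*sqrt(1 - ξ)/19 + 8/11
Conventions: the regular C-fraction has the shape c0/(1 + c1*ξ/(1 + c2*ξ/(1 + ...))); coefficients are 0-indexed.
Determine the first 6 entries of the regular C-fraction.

Taylor coefficients (expand at 0): a_0 = 196/209, a_1 = -2/19, a_2 = -1/38, a_3 = -1/76, a_4 = -5/608, a_5 = -7/1216.
c0 = a_0 = 196/209. Peel one level at a time: if S = 1 + c*ξ/S' with S'(0) = 1, then c is the ξ-coefficient of S and S' = c*ξ/(S - 1).
S_1 = c0/f = 1 + (11/98)*ξ + (781/19208)*ξ^2 + ...; c1 = 11/98.
S_2 = c1*ξ/(S_1 - 1) = 1 + (-71/196)*ξ + (-1/16)*ξ^2 + ...; c2 = -71/196.
S_3 = c2*ξ/(S_2 - 1) = 1 + (-49/284)*ξ + (-4557/80656)*ξ^2 + ...; c3 = -49/284.
S_4 = c3*ξ/(S_3 - 1) = 1 + (-93/284)*ξ + (-1/16)*ξ^2 + ...; c4 = -93/284.
S_5 = c4*ξ/(S_4 - 1) = 1 + (-71/372)*ξ + ...; c5 = -71/372.

The regular C-fraction coefficients are [196/209, 11/98, -71/196, -49/284, -93/284, -71/372].


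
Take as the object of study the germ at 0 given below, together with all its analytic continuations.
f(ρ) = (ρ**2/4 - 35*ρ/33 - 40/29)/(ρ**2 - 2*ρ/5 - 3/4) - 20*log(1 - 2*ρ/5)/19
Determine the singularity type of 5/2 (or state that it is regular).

The term (-20/19)*log(1 - ρ/(5/2)) has argument 1 - 5/2/(5/2) = 0 at 5/2: a logarithmic (infinitely-sheeted) branch point; the remaining terms are analytic or single-valued there.

The point is a logarithmic branch point.


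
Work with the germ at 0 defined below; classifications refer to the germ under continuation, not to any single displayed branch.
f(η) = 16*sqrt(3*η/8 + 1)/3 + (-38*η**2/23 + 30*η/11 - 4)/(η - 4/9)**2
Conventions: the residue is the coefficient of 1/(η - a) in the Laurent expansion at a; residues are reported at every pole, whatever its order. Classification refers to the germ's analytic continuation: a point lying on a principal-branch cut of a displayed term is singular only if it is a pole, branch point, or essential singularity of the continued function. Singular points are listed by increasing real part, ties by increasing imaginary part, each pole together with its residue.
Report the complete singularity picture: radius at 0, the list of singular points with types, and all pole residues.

Denominator factor (η - 4/9)^2: pole of order 2 at 4/9, modulus 4/9.
Branch term (16/3)*sqrt(1 - η/(-8/3)): its argument vanishes at η = -8/3, a square-root branch point, modulus 8/3.
The radius of convergence is the smallest modulus among the singular points: 4/9.
The branch term is analytic at 4/9 and contributes nothing to the residue; only the rational part matters.
At the order-2 pole 4/9 set g(η) = (η - (4/9))^2*(rational part) = -38*η**2/23 + 30*η/11 - 4.
Order-2 pole: residue = g'(a); g'(4/9) = 2866/2277, so the residue is 2866/2277.
List the singular points by increasing real part (a conjugate pair: the negative imaginary part first).

Radius of convergence at 0: 4/9.
At -8/3: an algebraic (square-root) branch point.
At 4/9: a pole of order 2; residue 2866/2277.


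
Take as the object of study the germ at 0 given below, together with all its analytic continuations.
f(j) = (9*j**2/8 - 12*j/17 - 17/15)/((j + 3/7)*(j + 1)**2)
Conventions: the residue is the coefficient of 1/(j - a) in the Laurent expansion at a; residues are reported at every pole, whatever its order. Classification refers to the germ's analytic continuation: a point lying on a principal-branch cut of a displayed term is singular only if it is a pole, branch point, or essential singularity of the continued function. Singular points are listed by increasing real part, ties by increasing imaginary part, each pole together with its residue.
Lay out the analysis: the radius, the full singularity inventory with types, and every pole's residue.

Radius of convergence at 0: 3/7.
At -1: a pole of order 2; residue 99113/32640.
At -3/7: a pole of order 1; residue -62393/32640.

Denominator factor (j + 1)^2: pole of order 2 at -1, modulus 1.
Denominator factor (j + 3/7): pole of order 1 at -3/7, modulus 3/7.
The radius of convergence is the smallest modulus among the singular points: 3/7.
At the order-2 pole -1 set g(j) = (j - (-1))^2*f(j) = (9*j**2/8 - 12*j/17 - 17/15)/(j + 3/7).
Order-2 pole: residue = g'(a); g'(-1) = 99113/32640, so the residue is 99113/32640.
At the order-1 pole -3/7 set g(j) = (j - (-3/7))*f(j) = (9*j**2/8 - 12*j/17 - 17/15)/(j + 1)**2.
Simple pole: residue = g(a) at a = -3/7, which is -62393/32640.
List the singular points by increasing real part (a conjugate pair: the negative imaginary part first).


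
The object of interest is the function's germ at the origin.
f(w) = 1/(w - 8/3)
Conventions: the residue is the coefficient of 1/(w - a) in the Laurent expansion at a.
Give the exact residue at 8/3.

At the order-1 pole 8/3 set g(w) = (w - (8/3))*f(w) = 1.
Simple pole: residue = g(a) at a = 8/3, which is 1.

The residue is 1.


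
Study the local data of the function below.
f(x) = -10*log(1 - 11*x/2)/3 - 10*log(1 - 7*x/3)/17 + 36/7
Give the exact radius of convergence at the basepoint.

The radius of convergence is 2/11.

Branch term (-10/3)*log(1 - x/(2/11)): its argument vanishes at x = 2/11, a logarithmic branch point, modulus 2/11.
Branch term (-10/17)*log(1 - x/(3/7)): its argument vanishes at x = 3/7, a logarithmic branch point, modulus 3/7.
The radius of convergence is the smallest modulus among the singular points: 2/11.


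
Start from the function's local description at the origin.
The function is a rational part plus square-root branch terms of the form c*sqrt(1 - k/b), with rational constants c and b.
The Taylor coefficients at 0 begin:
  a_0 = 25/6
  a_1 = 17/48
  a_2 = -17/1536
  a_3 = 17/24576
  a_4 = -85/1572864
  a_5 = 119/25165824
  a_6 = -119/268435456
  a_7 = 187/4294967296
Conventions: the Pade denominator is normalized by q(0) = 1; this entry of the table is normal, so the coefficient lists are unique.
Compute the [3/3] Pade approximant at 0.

The Pade approximant has numerator coefficients [25/6, 193/192, 211/3072, 229/196608]; denominator coefficients [1, 5/32, 3/512, 1/32768].

Taylor coefficients needed (read off): a_0 = 25/6, a_1 = 17/48, a_2 = -17/1536, a_3 = 17/24576, a_4 = -85/1572864, a_5 = 119/25165824, a_6 = -119/268435456.
Write the denominator as Q(k) = 1 + q1*k + q2*k^2 + q3*k^3. Requiring Q*f - P = O(k^7) with deg P <= 3 kills the coefficients of k^4..k^6 in Q*f:
  k^4: a_4 + q1*a_3 + q2*a_2 + q3*a_1 = 0, i.e. -85/1572864 + (17/24576)*q1 + (-17/1536)*q2 + (17/48)*q3 = 0.
  k^5: a_5 + q1*a_4 + q2*a_3 + q3*a_2 = 0, i.e. 119/25165824 + (-85/1572864)*q1 + (17/24576)*q2 + (-17/1536)*q3 = 0.
  k^6: a_6 + q1*a_5 + q2*a_4 + q3*a_3 = 0, i.e. -119/268435456 + (119/25165824)*q1 + (-85/1572864)*q2 + (17/24576)*q3 = 0.
Solving this linear system: q1 = 5/32, q2 = 3/512, q3 = 1/32768.
The numerator is Q*f truncated at degree 3: P0 = a_0 = 25/6; P1 = a_1 + q1*a_0 = 193/192; P2 = a_2 + q1*a_1 + q2*a_0 = 211/3072; P3 = a_3 + q1*a_2 + q2*a_1 + q3*a_0 = 229/196608.


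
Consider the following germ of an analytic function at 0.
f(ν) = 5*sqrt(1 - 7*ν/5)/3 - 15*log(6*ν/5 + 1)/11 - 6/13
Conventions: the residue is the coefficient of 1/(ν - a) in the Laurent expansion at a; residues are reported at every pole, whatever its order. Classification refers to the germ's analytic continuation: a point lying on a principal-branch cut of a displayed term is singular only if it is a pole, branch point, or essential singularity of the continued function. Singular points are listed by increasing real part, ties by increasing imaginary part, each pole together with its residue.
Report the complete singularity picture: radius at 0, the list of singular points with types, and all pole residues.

Branch term (-15/11)*log(1 - ν/(-5/6)): its argument vanishes at ν = -5/6, a logarithmic branch point, modulus 5/6.
Branch term (5/3)*sqrt(1 - ν/(5/7)): its argument vanishes at ν = 5/7, a square-root branch point, modulus 5/7.
The radius of convergence is the smallest modulus among the singular points: 5/7.
List the singular points by increasing real part (a conjugate pair: the negative imaginary part first).

Radius of convergence at 0: 5/7.
At -5/6: a logarithmic branch point.
At 5/7: an algebraic (square-root) branch point.


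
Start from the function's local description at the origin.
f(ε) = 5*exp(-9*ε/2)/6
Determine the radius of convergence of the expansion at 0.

The factor exp(-9*ε/2) is entire and contributes no finite singular point.
The polynomial part has no poles.
No finite singular points: the Taylor series at 0 converges everywhere.

The radius of convergence is infinite.


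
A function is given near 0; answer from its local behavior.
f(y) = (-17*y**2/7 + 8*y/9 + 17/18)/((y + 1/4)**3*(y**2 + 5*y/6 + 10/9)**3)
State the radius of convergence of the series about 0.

The radius of convergence is 1/4.

Denominator factor (y + 1/4)^3: pole of order 3 at -1/4, modulus 1/4.
Denominator factor (y**2 + 5*y/6 + 10/9)^3: discriminant -15/4, complex-conjugate roots (-5/12) + ((1/4)*sqrt(15))*i and (-5/12) - ((1/4)*sqrt(15))*i; poles of order 3, moduli (1/3)*sqrt(10) and (1/3)*sqrt(10).
The radius of convergence is the smallest modulus among the singular points: 1/4.


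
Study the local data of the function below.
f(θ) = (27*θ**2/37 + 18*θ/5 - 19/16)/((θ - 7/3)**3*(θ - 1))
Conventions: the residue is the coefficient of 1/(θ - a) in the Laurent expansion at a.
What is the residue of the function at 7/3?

At the order-3 pole 7/3 set g(θ) = (θ - (7/3))^3*f(θ) = (27*θ**2/37 + 18*θ/5 - 19/16)/(θ - 1).
Order-3 pole: residue = g''(a)/2; g''(7/3) = 251127/94720, so the residue is 251127/189440.

The residue is 251127/189440.


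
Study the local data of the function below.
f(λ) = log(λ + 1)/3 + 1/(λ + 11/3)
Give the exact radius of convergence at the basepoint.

The radius of convergence is 1.

Denominator factor (λ + 11/3): pole of order 1 at -11/3, modulus 11/3.
Branch term (1/3)*log(1 - λ/(-1)): its argument vanishes at λ = -1, a logarithmic branch point, modulus 1.
The radius of convergence is the smallest modulus among the singular points: 1.


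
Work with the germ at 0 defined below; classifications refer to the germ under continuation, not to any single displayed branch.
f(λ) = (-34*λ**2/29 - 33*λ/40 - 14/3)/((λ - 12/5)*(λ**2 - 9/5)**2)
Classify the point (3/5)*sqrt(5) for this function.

The denominator factor λ**2 - 9/5 vanishes at (3/5)*sqrt(5) and appears to the power 2; the numerator there equals -2948/435 - (99/200)*sqrt(5), nonzero, and no other factor vanishes.
Hence a pole whose order is the multiplicity, 2.

The point is a pole of order 2.


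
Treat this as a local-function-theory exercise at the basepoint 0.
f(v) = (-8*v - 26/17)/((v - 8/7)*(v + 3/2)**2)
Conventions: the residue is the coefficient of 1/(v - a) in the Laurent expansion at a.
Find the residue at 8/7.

The residue is -35560/23273.

At the order-1 pole 8/7 set g(v) = (v - (8/7))*f(v) = (-8*v - 26/17)/(v + 3/2)**2.
Simple pole: residue = g(a) at a = 8/7, which is -35560/23273.


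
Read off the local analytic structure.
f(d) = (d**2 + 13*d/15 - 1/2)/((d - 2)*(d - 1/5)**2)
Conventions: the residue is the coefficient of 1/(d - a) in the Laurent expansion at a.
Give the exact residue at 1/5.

The residue is -299/486.

At the order-2 pole 1/5 set g(d) = (d - (1/5))^2*f(d) = (d**2 + 13*d/15 - 1/2)/(d - 2).
Order-2 pole: residue = g'(a); g'(1/5) = -299/486, so the residue is -299/486.


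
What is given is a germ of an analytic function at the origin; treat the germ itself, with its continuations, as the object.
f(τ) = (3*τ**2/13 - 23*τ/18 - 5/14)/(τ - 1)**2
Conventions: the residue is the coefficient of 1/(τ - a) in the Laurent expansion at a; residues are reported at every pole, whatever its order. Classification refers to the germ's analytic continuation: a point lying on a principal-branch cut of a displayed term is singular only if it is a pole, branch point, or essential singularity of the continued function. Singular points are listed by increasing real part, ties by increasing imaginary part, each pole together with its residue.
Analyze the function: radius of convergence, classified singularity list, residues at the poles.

Radius of convergence at 0: 1.
At 1: a pole of order 2; residue -191/234.

Denominator factor (τ - 1)^2: pole of order 2 at 1, modulus 1.
The radius of convergence is the smallest modulus among the singular points: 1.
At the order-2 pole 1 set g(τ) = (τ - (1))^2*f(τ) = 3*τ**2/13 - 23*τ/18 - 5/14.
Order-2 pole: residue = g'(a); g'(1) = -191/234, so the residue is -191/234.


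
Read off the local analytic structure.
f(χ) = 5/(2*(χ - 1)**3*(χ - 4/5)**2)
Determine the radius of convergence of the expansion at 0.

Denominator factor (χ - 1)^3: pole of order 3 at 1, modulus 1.
Denominator factor (χ - 4/5)^2: pole of order 2 at 4/5, modulus 4/5.
The radius of convergence is the smallest modulus among the singular points: 4/5.

The radius of convergence is 4/5.


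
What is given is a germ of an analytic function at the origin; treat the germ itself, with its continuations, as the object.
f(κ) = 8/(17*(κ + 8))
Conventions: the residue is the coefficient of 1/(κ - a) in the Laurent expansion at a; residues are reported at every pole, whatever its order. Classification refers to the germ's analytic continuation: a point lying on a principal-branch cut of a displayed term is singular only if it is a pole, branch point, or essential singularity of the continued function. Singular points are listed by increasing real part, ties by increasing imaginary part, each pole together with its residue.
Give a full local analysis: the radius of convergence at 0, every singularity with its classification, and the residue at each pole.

Denominator factor (κ + 8): pole of order 1 at -8, modulus 8.
The radius of convergence is the smallest modulus among the singular points: 8.
At the order-1 pole -8 set g(κ) = (κ - (-8))*f(κ) = 8/17.
Simple pole: residue = g(a) at a = -8, which is 8/17.

Radius of convergence at 0: 8.
At -8: a pole of order 1; residue 8/17.


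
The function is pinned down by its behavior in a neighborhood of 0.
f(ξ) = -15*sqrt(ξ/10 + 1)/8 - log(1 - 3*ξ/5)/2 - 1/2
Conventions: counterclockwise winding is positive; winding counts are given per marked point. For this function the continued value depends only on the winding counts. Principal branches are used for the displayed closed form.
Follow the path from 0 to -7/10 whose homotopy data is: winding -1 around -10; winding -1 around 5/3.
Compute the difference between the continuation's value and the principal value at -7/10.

Continued minus principal equals ((3/8)*sqrt(93)) + (pi)*i.

The rational part is single-valued and drops out of the difference; each branch term changes only by its own monodromy.
(-15/8)*sqrt(1 - ξ/(-10)): winding -1 is odd, the square root flips sign, contributing -2*(-15/8)*sqrt(1 - (-7/10)/(-10)) = -2*(-15/8)*sqrt(93/100) = (3/8)*sqrt(93).
(-1/2)*log(1 - ξ/(5/3)): each positive loop around 5/3 adds 2*pi*i to the log, so winding -1 contributes (-1/2)*(-1)*2*pi*i = pi*i.
Summing the contributions at ξ = -7/10 gives ((3/8)*sqrt(93)) + (pi)*i.


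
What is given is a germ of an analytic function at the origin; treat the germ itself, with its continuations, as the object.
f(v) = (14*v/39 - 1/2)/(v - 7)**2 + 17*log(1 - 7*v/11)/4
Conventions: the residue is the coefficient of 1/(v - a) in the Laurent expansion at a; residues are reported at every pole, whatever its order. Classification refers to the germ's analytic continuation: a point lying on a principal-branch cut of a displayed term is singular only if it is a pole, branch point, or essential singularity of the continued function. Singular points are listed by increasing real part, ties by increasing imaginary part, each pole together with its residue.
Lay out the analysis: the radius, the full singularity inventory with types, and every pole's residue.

Denominator factor (v - 7)^2: pole of order 2 at 7, modulus 7.
Branch term (17/4)*log(1 - v/(11/7)): its argument vanishes at v = 11/7, a logarithmic branch point, modulus 11/7.
The radius of convergence is the smallest modulus among the singular points: 11/7.
The branch term is analytic at 7 and contributes nothing to the residue; only the rational part matters.
At the order-2 pole 7 set g(v) = (v - (7))^2*(rational part) = 14*v/39 - 1/2.
Order-2 pole: residue = g'(a); g'(7) = 14/39, so the residue is 14/39.
List the singular points by increasing real part (a conjugate pair: the negative imaginary part first).

Radius of convergence at 0: 11/7.
At 11/7: a logarithmic branch point.
At 7: a pole of order 2; residue 14/39.


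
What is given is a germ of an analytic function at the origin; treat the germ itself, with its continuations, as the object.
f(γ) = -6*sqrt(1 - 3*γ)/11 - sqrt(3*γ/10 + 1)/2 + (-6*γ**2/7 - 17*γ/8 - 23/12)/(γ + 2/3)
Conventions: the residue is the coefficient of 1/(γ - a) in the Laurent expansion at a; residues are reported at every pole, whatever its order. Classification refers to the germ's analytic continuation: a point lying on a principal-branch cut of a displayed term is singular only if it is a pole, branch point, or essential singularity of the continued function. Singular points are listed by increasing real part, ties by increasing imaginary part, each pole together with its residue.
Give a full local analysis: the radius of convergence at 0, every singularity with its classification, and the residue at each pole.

Radius of convergence at 0: 1/3.
At -10/3: an algebraic (square-root) branch point.
At -2/3: a pole of order 1; residue -37/42.
At 1/3: an algebraic (square-root) branch point.

Denominator factor (γ + 2/3): pole of order 1 at -2/3, modulus 2/3.
Branch term (-1/2)*sqrt(1 - γ/(-10/3)): its argument vanishes at γ = -10/3, a square-root branch point, modulus 10/3.
Branch term (-6/11)*sqrt(1 - γ/(1/3)): its argument vanishes at γ = 1/3, a square-root branch point, modulus 1/3.
The radius of convergence is the smallest modulus among the singular points: 1/3.
The branch terms are analytic at -2/3 and contribute nothing to the residue; only the rational part matters.
At the order-1 pole -2/3 set g(γ) = (γ - (-2/3))*(rational part) = -6*γ**2/7 - 17*γ/8 - 23/12.
Simple pole: residue = g(a) at a = -2/3, which is -37/42.
List the singular points by increasing real part (a conjugate pair: the negative imaginary part first).


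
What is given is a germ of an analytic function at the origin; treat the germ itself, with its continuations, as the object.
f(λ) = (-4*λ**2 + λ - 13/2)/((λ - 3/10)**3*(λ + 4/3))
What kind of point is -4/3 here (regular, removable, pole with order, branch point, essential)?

The point is a pole of order 1.

The denominator factor λ + 4/3 vanishes at -4/3 and appears to the power 1; the numerator there equals -269/18, nonzero, and no other factor vanishes.
Hence a pole whose order is the multiplicity, 1.


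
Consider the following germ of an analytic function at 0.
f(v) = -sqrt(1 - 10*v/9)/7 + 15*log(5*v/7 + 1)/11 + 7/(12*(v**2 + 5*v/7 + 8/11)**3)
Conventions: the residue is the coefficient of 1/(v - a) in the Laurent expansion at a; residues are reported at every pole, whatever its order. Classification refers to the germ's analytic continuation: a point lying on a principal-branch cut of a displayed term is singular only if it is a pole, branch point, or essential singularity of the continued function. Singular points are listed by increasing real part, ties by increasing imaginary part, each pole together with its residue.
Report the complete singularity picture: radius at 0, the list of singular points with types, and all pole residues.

Radius of convergence at 0: (2/11)*sqrt(22).
At -7/5: a logarithmic branch point.
At (-5/14) - ((1/154)*sqrt(14223))*i: a pole of order 3; residue ((14235529/4323401514)*sqrt(14223))*i.
At (-5/14) + ((1/154)*sqrt(14223))*i: a pole of order 3; residue -((14235529/4323401514)*sqrt(14223))*i.
At 9/10: an algebraic (square-root) branch point.

Denominator factor (v**2 + 5*v/7 + 8/11)^3: discriminant -1293/539, complex-conjugate roots (-5/14) + ((1/154)*sqrt(14223))*i and (-5/14) - ((1/154)*sqrt(14223))*i; poles of order 3, moduli (2/11)*sqrt(22) and (2/11)*sqrt(22).
Branch term (15/11)*log(1 - v/(-7/5)): its argument vanishes at v = -7/5, a logarithmic branch point, modulus 7/5.
Branch term (-1/7)*sqrt(1 - v/(9/10)): its argument vanishes at v = 9/10, a square-root branch point, modulus 9/10.
The radius of convergence is the smallest modulus among the singular points: (2/11)*sqrt(22).
The branch terms are analytic at (-5/14) - ((1/154)*sqrt(14223))*i and contribute nothing to the residue; only the rational part matters.
The factor v**2 + 5*v/7 + 8/11 splits as (v - a)(v - a') with a = (-5/14) - ((1/154)*sqrt(14223))*i, a' = (-5/14) + ((1/154)*sqrt(14223))*i. At the order-3 pole a set g(v) = (v - a)^3*(rational part) = [7/12] / (v - a')^3.
Order-3 pole: residue = g''(a)/2; g''((-5/14) - ((1/154)*sqrt(14223))*i) = ((14235529/2161700757)*sqrt(14223))*i, so the residue is ((14235529/4323401514)*sqrt(14223))*i.
The branch terms are analytic at (-5/14) + ((1/154)*sqrt(14223))*i and contribute nothing to the residue; only the rational part matters.
The factor v**2 + 5*v/7 + 8/11 splits as (v - a)(v - a') with a = (-5/14) + ((1/154)*sqrt(14223))*i, a' = (-5/14) - ((1/154)*sqrt(14223))*i. At the order-3 pole a set g(v) = (v - a)^3*(rational part) = [7/12] / (v - a')^3.
Order-3 pole: residue = g''(a)/2; g''((-5/14) + ((1/154)*sqrt(14223))*i) = -((14235529/2161700757)*sqrt(14223))*i, so the residue is -((14235529/4323401514)*sqrt(14223))*i.
List the singular points by increasing real part (a conjugate pair: the negative imaginary part first).


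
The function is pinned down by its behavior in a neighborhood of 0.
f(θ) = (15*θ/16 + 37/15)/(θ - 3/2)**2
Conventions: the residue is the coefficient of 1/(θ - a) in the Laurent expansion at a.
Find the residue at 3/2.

The residue is 15/16.

At the order-2 pole 3/2 set g(θ) = (θ - (3/2))^2*f(θ) = 15*θ/16 + 37/15.
Order-2 pole: residue = g'(a); g'(3/2) = 15/16, so the residue is 15/16.


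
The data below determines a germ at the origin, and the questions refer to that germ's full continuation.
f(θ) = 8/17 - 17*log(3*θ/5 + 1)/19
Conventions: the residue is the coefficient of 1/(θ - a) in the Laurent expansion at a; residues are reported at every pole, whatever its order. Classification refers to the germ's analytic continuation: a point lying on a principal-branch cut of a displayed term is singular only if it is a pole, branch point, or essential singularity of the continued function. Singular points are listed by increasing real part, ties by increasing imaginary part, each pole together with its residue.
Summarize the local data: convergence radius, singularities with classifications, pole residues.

Branch term (-17/19)*log(1 - θ/(-5/3)): its argument vanishes at θ = -5/3, a logarithmic branch point, modulus 5/3.
The radius of convergence is the smallest modulus among the singular points: 5/3.

Radius of convergence at 0: 5/3.
At -5/3: a logarithmic branch point.


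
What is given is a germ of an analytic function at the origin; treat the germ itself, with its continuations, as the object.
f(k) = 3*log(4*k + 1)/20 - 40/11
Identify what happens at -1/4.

The term (3/20)*log(1 - k/(-1/4)) has argument 1 - -1/4/(-1/4) = 0 at -1/4: a logarithmic (infinitely-sheeted) branch point; the remaining terms are analytic or single-valued there.

The point is a logarithmic branch point.


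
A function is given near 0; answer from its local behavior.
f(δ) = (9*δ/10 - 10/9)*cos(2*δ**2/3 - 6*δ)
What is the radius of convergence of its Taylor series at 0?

The radius of convergence is infinite.

The factor cos(2*δ**2/3 - 6*δ) is entire and contributes no finite singular point.
The polynomial part has no poles.
No finite singular points: the Taylor series at 0 converges everywhere.


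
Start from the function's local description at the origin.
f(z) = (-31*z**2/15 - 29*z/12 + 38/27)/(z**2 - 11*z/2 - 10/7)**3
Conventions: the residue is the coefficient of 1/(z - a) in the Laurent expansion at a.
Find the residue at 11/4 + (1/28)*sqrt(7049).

The factor z**2 - 11*z/2 - 10/7 splits as (z - a)(z - a') with a = 11/4 + (1/28)*sqrt(7049), a' = 11/4 - (1/28)*sqrt(7049). At the order-3 pole a set g(z) = (z - a)^3*f(z) = [-31*z**2/15 - 29*z/12 + 38/27] / (z - a')^3.
Order-3 pole: residue = g''(a)/2; g''(11/4 + (1/28)*sqrt(7049)) = -(12424552/45951630435)*sqrt(7049), so the residue is -(6212276/45951630435)*sqrt(7049).

The residue is -(6212276/45951630435)*sqrt(7049).


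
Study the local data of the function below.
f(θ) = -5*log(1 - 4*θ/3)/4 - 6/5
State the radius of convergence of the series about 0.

The radius of convergence is 3/4.

Branch term (-5/4)*log(1 - θ/(3/4)): its argument vanishes at θ = 3/4, a logarithmic branch point, modulus 3/4.
The radius of convergence is the smallest modulus among the singular points: 3/4.


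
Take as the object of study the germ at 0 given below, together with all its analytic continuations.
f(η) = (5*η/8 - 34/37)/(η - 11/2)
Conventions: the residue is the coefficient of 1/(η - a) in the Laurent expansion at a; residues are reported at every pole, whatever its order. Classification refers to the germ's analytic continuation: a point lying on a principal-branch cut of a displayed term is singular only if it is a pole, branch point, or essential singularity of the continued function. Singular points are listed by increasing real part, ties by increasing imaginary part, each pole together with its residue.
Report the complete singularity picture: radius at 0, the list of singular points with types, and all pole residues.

Radius of convergence at 0: 11/2.
At 11/2: a pole of order 1; residue 1491/592.

Denominator factor (η - 11/2): pole of order 1 at 11/2, modulus 11/2.
The radius of convergence is the smallest modulus among the singular points: 11/2.
At the order-1 pole 11/2 set g(η) = (η - (11/2))*f(η) = 5*η/8 - 34/37.
Simple pole: residue = g(a) at a = 11/2, which is 1491/592.


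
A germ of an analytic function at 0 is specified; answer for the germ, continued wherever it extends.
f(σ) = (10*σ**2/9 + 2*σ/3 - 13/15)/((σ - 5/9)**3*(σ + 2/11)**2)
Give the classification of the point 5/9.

The denominator factor σ - 5/9 vanishes at 5/9 and appears to the power 3; the numerator there equals -559/3645, nonzero, and no other factor vanishes.
Hence a pole whose order is the multiplicity, 3.

The point is a pole of order 3.


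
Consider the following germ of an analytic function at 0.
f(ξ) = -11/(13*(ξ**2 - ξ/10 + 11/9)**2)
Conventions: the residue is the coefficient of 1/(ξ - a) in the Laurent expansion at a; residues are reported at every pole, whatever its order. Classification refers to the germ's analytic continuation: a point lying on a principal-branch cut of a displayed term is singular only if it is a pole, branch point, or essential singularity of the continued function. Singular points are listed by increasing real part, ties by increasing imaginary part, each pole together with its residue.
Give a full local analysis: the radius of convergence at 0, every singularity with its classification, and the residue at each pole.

Radius of convergence at 0: (1/3)*sqrt(11).
At (1/20) - ((1/60)*sqrt(4391))*i: a pole of order 2; residue -((594000/250651453)*sqrt(4391))*i.
At (1/20) + ((1/60)*sqrt(4391))*i: a pole of order 2; residue ((594000/250651453)*sqrt(4391))*i.

Denominator factor (ξ**2 - ξ/10 + 11/9)^2: discriminant -4391/900, complex-conjugate roots (1/20) + ((1/60)*sqrt(4391))*i and (1/20) - ((1/60)*sqrt(4391))*i; poles of order 2, moduli (1/3)*sqrt(11) and (1/3)*sqrt(11).
The radius of convergence is the smallest modulus among the singular points: (1/3)*sqrt(11).
The factor ξ**2 - ξ/10 + 11/9 splits as (ξ - a)(ξ - a') with a = (1/20) - ((1/60)*sqrt(4391))*i, a' = (1/20) + ((1/60)*sqrt(4391))*i. At the order-2 pole a set g(ξ) = (ξ - a)^2*f(ξ) = [-11/13] / (ξ - a')^2.
Order-2 pole: residue = g'(a); g'((1/20) - ((1/60)*sqrt(4391))*i) = -((594000/250651453)*sqrt(4391))*i, so the residue is -((594000/250651453)*sqrt(4391))*i.
The factor ξ**2 - ξ/10 + 11/9 splits as (ξ - a)(ξ - a') with a = (1/20) + ((1/60)*sqrt(4391))*i, a' = (1/20) - ((1/60)*sqrt(4391))*i. At the order-2 pole a set g(ξ) = (ξ - a)^2*f(ξ) = [-11/13] / (ξ - a')^2.
Order-2 pole: residue = g'(a); g'((1/20) + ((1/60)*sqrt(4391))*i) = ((594000/250651453)*sqrt(4391))*i, so the residue is ((594000/250651453)*sqrt(4391))*i.
List the singular points by increasing real part (a conjugate pair: the negative imaginary part first).


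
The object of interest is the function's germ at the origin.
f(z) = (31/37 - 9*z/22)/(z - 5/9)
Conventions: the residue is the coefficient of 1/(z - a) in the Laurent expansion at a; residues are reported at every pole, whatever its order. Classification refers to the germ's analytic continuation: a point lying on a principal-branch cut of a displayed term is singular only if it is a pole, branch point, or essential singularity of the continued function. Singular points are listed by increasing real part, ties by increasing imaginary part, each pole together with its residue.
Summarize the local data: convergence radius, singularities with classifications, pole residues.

Denominator factor (z - 5/9): pole of order 1 at 5/9, modulus 5/9.
The radius of convergence is the smallest modulus among the singular points: 5/9.
At the order-1 pole 5/9 set g(z) = (z - (5/9))*f(z) = 31/37 - 9*z/22.
Simple pole: residue = g(a) at a = 5/9, which is 497/814.

Radius of convergence at 0: 5/9.
At 5/9: a pole of order 1; residue 497/814.


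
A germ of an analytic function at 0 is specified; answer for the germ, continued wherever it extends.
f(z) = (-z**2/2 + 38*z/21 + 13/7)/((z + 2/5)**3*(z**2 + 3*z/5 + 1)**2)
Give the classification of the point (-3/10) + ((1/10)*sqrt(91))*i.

The denominator factor z**2 + 3*z/5 + 1 vanishes at (-3/10) + ((1/10)*sqrt(91))*i and appears to the power 2; the numerator there equals (1207/700) + ((443/2100)*sqrt(91))*i, nonzero, and no other factor vanishes.
Hence a pole whose order is the multiplicity, 2.

The point is a pole of order 2.


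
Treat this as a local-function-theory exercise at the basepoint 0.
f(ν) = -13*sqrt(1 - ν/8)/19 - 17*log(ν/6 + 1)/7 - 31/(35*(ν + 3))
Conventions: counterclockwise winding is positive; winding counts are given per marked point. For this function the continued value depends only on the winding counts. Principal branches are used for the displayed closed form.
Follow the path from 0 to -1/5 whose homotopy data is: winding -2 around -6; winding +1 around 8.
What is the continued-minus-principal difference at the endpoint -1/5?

Continued minus principal equals ((13/190)*sqrt(410)) + ((68/7)*pi)*i.

The rational part is single-valued and drops out of the difference; each branch term changes only by its own monodromy.
(-13/19)*sqrt(1 - ν/(8)): winding +1 is odd, the square root flips sign, contributing -2*(-13/19)*sqrt(1 - (-1/5)/(8)) = -2*(-13/19)*sqrt(41/40) = (13/190)*sqrt(410).
(-17/7)*log(1 - ν/(-6)): each positive loop around -6 adds 2*pi*i to the log, so winding -2 contributes (-17/7)*(-2)*2*pi*i = (68/7)*pi*i.
Summing the contributions at ν = -1/5 gives ((13/190)*sqrt(410)) + ((68/7)*pi)*i.


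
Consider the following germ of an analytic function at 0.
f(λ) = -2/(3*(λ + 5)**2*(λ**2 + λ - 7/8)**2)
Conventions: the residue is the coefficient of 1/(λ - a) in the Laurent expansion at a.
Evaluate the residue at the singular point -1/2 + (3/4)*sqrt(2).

The factor λ**2 + λ - 7/8 splits as (λ - a)(λ - a') with a = -1/2 + (3/4)*sqrt(2), a' = -1/2 - (3/4)*sqrt(2). At the order-2 pole a set g(λ) = (λ - a)^2*f(λ) = [-2/(3*(λ + 5)**2)] / (λ - a')^2.
Order-2 pole: residue = g'(a); g'(-1/2 + (3/4)*sqrt(2)) = 1024/1193859 + (4544/1193859)*sqrt(2), so the residue is 1024/1193859 + (4544/1193859)*sqrt(2).

The residue is 1024/1193859 + (4544/1193859)*sqrt(2).


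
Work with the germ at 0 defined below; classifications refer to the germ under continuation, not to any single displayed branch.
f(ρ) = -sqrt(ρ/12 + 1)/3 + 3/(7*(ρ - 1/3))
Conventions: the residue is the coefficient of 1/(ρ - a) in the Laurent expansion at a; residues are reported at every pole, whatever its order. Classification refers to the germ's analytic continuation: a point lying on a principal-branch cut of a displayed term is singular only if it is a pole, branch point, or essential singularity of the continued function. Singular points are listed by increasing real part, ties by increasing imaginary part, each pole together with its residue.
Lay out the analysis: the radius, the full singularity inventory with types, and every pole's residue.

Denominator factor (ρ - 1/3): pole of order 1 at 1/3, modulus 1/3.
Branch term (-1/3)*sqrt(1 - ρ/(-12)): its argument vanishes at ρ = -12, a square-root branch point, modulus 12.
The radius of convergence is the smallest modulus among the singular points: 1/3.
The branch term is analytic at 1/3 and contributes nothing to the residue; only the rational part matters.
At the order-1 pole 1/3 set g(ρ) = (ρ - (1/3))*(rational part) = 3/7.
Simple pole: residue = g(a) at a = 1/3, which is 3/7.
List the singular points by increasing real part (a conjugate pair: the negative imaginary part first).

Radius of convergence at 0: 1/3.
At -12: an algebraic (square-root) branch point.
At 1/3: a pole of order 1; residue 3/7.


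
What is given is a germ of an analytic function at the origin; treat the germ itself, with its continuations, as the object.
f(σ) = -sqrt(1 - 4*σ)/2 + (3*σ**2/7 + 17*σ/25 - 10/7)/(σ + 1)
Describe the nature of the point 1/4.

The point is an algebraic (square-root) branch point.

The term (-1/2)*sqrt(1 - σ/(1/4)) has argument 1 - 1/4/(1/4) = 0 at 1/4: a square-root (algebraic, two-sheeted) branch point; the remaining terms are analytic or single-valued there.


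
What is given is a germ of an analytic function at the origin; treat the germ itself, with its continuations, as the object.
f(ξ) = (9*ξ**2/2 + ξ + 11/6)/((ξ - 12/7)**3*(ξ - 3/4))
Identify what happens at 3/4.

The point is a pole of order 1.

The denominator factor ξ - 3/4 vanishes at 3/4 and appears to the power 1; the numerator there equals 491/96, nonzero, and no other factor vanishes.
Hence a pole whose order is the multiplicity, 1.
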